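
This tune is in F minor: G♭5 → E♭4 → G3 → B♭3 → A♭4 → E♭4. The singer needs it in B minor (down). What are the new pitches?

F minor to B minor down is a diminished fifth, so every note moves down by that interval.
Gb5 becomes C5
Eb4 becomes A3
G3 becomes C#3
Bb3 becomes E3
Ab4 becomes D4
Eb4 becomes A3

C5 A3 C#3 E3 D4 A3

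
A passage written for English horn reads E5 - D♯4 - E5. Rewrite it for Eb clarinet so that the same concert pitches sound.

First find concert pitch: the English horn sounds a perfect fifth below written, so E5 D♯4 E5 sounds A4 G#3 A4.
Then write for Eb clarinet: it sounds a minor third above written, so the part must be a minor third below concert.
A4 → F#4
G#3 → E#3
A4 → F#4

F#4 E#3 F#4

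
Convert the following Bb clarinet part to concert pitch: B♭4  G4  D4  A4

Ab4 F4 C4 G4

The Bb clarinet sounds a major second below written, so transpose each written note down a major second.
Bb4 gives Ab4
G4 gives F4
D4 gives C4
A4 gives G4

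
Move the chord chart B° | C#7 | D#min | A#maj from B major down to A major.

A° B7 C#min G#maj

B major down to A major is a major second; each chord root moves by that interval while the quality stays the same.
B°: root B down a major second → A, giving A°.
C#7: root C# down a major second → B, giving B7.
D#min: root D# down a major second → C#, giving C#min.
A#maj: root A# down a major second → G#, giving G#maj.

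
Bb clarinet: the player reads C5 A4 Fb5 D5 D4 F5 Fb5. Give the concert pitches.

The Bb clarinet sounds a major second below written, so transpose each written note down a major second.
C5 -> Bb4
A4 -> G4
Fb5 -> Ebb5
D5 -> C5
D4 -> C4
F5 -> Eb5
Fb5 -> Ebb5

Bb4 G4 Ebb5 C5 C4 Eb5 Ebb5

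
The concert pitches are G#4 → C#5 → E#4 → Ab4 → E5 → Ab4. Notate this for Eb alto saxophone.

E#5 A#5 C##5 F5 C#6 F5

The Eb alto saxophone sounds a major sixth below written, so the written part must be a major sixth above concert — transpose each note up.
G#4 -> E#5
C#5 -> A#5
E#4 -> C##5
Ab4 -> F5
E5 -> C#6
Ab4 -> F5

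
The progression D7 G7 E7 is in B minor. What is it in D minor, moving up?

F7 Bb7 G7

B minor up to D minor is a minor third; each chord root moves by that interval while the quality stays the same.
D7: root D up a minor third → F, giving F7.
G7: root G up a minor third → Bb, giving Bb7.
E7: root E up a minor third → G, giving G7.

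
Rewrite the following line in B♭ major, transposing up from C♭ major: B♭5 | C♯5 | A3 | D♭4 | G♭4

A6 B#5 G#4 C5 F5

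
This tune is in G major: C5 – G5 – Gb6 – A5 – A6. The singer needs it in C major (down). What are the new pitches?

F4 C5 Cb6 D5 D6

From G down to C is a perfect fifth; apply that to each pitch.
C5 gives F4
G5 gives C5
Gb6 gives Cb6
A5 gives D5
A6 gives D6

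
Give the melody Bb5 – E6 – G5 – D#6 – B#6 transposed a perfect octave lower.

A perfect octave down from Bb5 gives Bb4.
E6 down a perfect octave is E5.
G5: an octave down reaches G, and 12 semitones makes it G4.
D#6: an octave down reaches D, and 12 semitones makes it D#5.
A perfect octave down from B#6 gives B#5.

Bb4 E5 G4 D#5 B#5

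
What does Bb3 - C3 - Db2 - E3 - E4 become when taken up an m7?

Bb3: a seventh up reaches A, and 10 semitones makes it Ab4.
C3 up a minor seventh is Bb3.
Db2: a seventh up reaches C, and 10 semitones makes it Cb3.
E3 up a minor seventh is D4.
E4 up a minor seventh is D5.

Ab4 Bb3 Cb3 D4 D5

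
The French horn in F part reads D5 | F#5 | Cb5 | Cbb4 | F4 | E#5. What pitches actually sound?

Written C4 on the French horn in F sounds as F3, a perfect fifth lower; apply that shift to every note.
D5 → G4
F#5 → B4
Cb5 → Fb4
Cbb4 → Fbb3
F4 → Bb3
E#5 → A#4

G4 B4 Fb4 Fbb3 Bb3 A#4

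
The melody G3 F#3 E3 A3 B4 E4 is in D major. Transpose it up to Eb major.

D major to Eb major up is a minor second, so every note moves up by that interval.
G3 to Ab3
F#3 to G3
E3 to F3
A3 to Bb3
B4 to C5
E4 to F4

Ab3 G3 F3 Bb3 C5 F4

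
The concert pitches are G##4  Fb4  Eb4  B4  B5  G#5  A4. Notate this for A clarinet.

The A clarinet sounds a minor third below written, so the written part must be a minor third above concert — transpose each note up.
G##4 → B#4
Fb4 → Abb4
Eb4 → Gb4
B4 → D5
B5 → D6
G#5 → B5
A4 → C5

B#4 Abb4 Gb4 D5 D6 B5 C5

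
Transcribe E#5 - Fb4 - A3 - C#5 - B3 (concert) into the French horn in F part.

Written C4 sounds as F3 on the French horn in F, so concert pitches are written a perfect fifth up.
E#5 to B#5
Fb4 to Cb5
A3 to E4
C#5 to G#5
B3 to F#4

B#5 Cb5 E4 G#5 F#4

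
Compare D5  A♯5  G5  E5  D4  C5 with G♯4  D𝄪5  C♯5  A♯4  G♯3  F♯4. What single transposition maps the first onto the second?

From D5 to G#4 is 5 letter names — a fifth of some quality.
G#4 to D5 is 6 semitones, which makes it a diminished fifth; the second version is lower, so the direction is down.
Checking another pair — C5 → F#4 — gives the same interval.

down a diminished fifth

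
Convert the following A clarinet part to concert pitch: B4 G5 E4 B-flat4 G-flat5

Written C4 on the A clarinet sounds as A3, a minor third lower; apply that shift to every note.
B4 becomes G#4
G5 becomes E5
E4 becomes C#4
Bb4 becomes G4
Gb5 becomes Eb5

G#4 E5 C#4 G4 Eb5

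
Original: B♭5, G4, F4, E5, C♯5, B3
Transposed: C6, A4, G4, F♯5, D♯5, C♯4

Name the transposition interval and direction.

up a major second

From Bb5 to C6 is 2 letter names — a second of some quality.
Bb5 to C6 is 2 semitones, which makes it a major second; the second version is higher, so the direction is up.
Checking another pair — B3 → C#4 — gives the same interval.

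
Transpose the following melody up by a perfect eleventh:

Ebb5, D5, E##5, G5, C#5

Abb6 G6 A##6 C7 F#6

Ebb5 → Abb6
D5 → G6
E##5 → A##6
G5 → C7
C#5 → F#6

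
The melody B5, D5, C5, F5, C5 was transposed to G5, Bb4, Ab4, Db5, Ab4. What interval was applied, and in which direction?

down a major third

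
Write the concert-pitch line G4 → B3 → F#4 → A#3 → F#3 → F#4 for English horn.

Written C4 sounds as F3 on the English horn, so concert pitches are written a perfect fifth up.
G4 gives D5
B3 gives F#4
F#4 gives C#5
A#3 gives E#4
F#3 gives C#4
F#4 gives C#5

D5 F#4 C#5 E#4 C#4 C#5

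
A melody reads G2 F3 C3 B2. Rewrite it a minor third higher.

Bb2 Ab3 Eb3 D3

G2 → Bb2
F3 → Ab3
C3 → Eb3
B2 → D3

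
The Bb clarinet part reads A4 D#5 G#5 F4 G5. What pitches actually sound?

G4 C#5 F#5 Eb4 F5

The Bb clarinet sounds a major second below written, so transpose each written note down a major second.
A4 becomes G4
D#5 becomes C#5
G#5 becomes F#5
F4 becomes Eb4
G5 becomes F5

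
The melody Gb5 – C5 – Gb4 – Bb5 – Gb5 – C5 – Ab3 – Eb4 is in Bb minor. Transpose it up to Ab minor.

From Bb up to Ab is a minor seventh; apply that to each pitch.
Gb5 gives Fb6
C5 gives Bb5
Gb4 gives Fb5
Bb5 gives Ab6
Gb5 gives Fb6
C5 gives Bb5
Ab3 gives Gb4
Eb4 gives Db5

Fb6 Bb5 Fb5 Ab6 Fb6 Bb5 Gb4 Db5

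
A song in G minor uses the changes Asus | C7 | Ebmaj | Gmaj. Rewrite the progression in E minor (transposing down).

F#sus A7 Cmaj Emaj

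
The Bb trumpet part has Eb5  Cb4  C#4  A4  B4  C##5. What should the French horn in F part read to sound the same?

Ab5 Fb4 F#4 D5 E5 F##5

First find concert pitch: the Bb trumpet sounds a major second below written, so Eb5 Cb4 C#4 A4 B4 C##5 sounds Db5 Bbb3 B3 G4 A4 B#4.
Then write for French horn in F: it sounds a perfect fifth below written, so the part must be a perfect fifth above concert.
Db5 → Ab5
Bbb3 → Fb4
B3 → F#4
G4 → D5
A4 → E5
B#4 → F##5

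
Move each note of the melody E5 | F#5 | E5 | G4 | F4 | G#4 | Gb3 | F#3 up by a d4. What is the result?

A diminished fourth up from E5 gives Ab5.
A diminished fourth up from F#5 gives Bb5.
E5 up a diminished fourth is Ab5.
G4 up a diminished fourth is Cb5.
F4 up a diminished fourth is Bbb4.
A diminished fourth up from G#4 gives C5.
Gb3: a fourth up reaches C, and 4 semitones makes it Cbb4.
F#3 up a diminished fourth is Bb3.

Ab5 Bb5 Ab5 Cb5 Bbb4 C5 Cbb4 Bb3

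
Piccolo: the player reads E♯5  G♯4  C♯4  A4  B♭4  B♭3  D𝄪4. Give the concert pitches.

E#6 G#5 C#5 A5 Bb5 Bb4 D##5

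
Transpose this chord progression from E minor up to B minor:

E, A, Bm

E minor up to B minor is a perfect fifth; each chord root moves by that interval while the quality stays the same.
E: root E up a perfect fifth → B, giving B.
A: root A up a perfect fifth → E, giving E.
Bm: root B up a perfect fifth → F#, giving F#m.

B E F#m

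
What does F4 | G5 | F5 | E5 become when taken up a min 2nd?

F4 up a minor second is Gb4.
G5 up a minor second is Ab5.
A minor second up from F5 gives Gb5.
E5: a second up reaches F, and 1 semitone makes it F5.

Gb4 Ab5 Gb5 F5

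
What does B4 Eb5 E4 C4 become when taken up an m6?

B4 → G5
Eb5 → Cb6
E4 → C5
C4 → Ab4

G5 Cb6 C5 Ab4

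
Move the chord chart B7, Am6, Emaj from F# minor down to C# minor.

F#7 Em6 Bmaj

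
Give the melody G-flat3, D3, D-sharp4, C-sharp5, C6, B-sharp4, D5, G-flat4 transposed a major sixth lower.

Bbb2 F2 F#3 E4 Eb5 D#4 F4 Bbb3

Gb3 -> Bbb2
D3 -> F2
D#4 -> F#3
C#5 -> E4
C6 -> Eb5
B#4 -> D#4
D5 -> F4
Gb4 -> Bbb3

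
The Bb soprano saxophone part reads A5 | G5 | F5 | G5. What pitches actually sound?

The Bb soprano saxophone sounds a major second below written, so transpose each written note down a major second.
A5 to G5
G5 to F5
F5 to Eb5
G5 to F5

G5 F5 Eb5 F5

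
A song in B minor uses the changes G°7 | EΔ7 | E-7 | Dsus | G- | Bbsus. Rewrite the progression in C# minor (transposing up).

A°7 F#Δ7 F#-7 Esus A- Csus

B minor up to C# minor is a major second; each chord root moves by that interval while the quality stays the same.
G°7: root G up a major second → A, giving A°7.
EΔ7: root E up a major second → F#, giving F#Δ7.
E-7: root E up a major second → F#, giving F#-7.
Dsus: root D up a major second → E, giving Esus.
G-: root G up a major second → A, giving A-.
Bbsus: root Bb up a major second → C, giving Csus.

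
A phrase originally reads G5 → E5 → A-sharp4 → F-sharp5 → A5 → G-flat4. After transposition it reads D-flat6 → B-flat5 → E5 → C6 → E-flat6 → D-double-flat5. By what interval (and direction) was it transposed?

up a diminished fifth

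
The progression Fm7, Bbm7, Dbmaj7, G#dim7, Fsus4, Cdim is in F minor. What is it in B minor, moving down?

Bm7 Em7 Gmaj7 C##dim7 Bsus4 F#dim

F minor down to B minor is a diminished fifth; each chord root moves by that interval while the quality stays the same.
Fm7: root F down a diminished fifth → B, giving Bm7.
Bbm7: root Bb down a diminished fifth → E, giving Em7.
Dbmaj7: root Db down a diminished fifth → G, giving Gmaj7.
G#dim7: root G# down a diminished fifth → C##, giving C##dim7.
Fsus4: root F down a diminished fifth → B, giving Bsus4.
Cdim: root C down a diminished fifth → F#, giving F#dim.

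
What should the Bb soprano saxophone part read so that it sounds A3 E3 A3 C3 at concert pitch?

B3 F#3 B3 D3

Written C4 sounds as Bb3 on the Bb soprano saxophone, so concert pitches are written a major second up.
A3 becomes B3
E3 becomes F#3
A3 becomes B3
C3 becomes D3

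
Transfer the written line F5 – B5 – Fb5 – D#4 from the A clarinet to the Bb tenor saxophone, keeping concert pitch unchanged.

E6 A#6 Eb6 C##5

First find concert pitch: the A clarinet sounds a minor third below written, so F5 B5 Fb5 D#4 sounds D5 G#5 Db5 B#3.
Then write for Bb tenor saxophone: it sounds a major ninth below written, so the part must be a major ninth above concert.
D5 → E6
G#5 → A#6
Db5 → Eb6
B#3 → C##5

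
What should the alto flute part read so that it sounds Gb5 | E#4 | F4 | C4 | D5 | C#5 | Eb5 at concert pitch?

The alto flute sounds a perfect fourth below written, so the written part must be a perfect fourth above concert — transpose each note up.
Gb5 becomes Cb6
E#4 becomes A#4
F4 becomes Bb4
C4 becomes F4
D5 becomes G5
C#5 becomes F#5
Eb5 becomes Ab5

Cb6 A#4 Bb4 F4 G5 F#5 Ab5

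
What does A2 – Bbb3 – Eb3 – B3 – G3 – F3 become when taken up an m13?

A2 gives F4
Bbb3 gives Gbb5
Eb3 gives Cb5
B3 gives G5
G3 gives Eb5
F3 gives Db5

F4 Gbb5 Cb5 G5 Eb5 Db5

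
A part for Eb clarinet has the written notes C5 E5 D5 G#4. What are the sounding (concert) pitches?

Eb5 G5 F5 B4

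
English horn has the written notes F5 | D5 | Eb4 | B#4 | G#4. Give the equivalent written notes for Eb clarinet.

G4 E4 F3 C##4 A#3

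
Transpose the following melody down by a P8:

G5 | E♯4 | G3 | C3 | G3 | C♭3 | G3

A perfect octave down from G5 gives G4.
A perfect octave down from E#4 gives E#3.
G3 down a perfect octave is G2.
C3: an octave down reaches C, and 12 semitones makes it C2.
A perfect octave down from G3 gives G2.
A perfect octave down from Cb3 gives Cb2.
A perfect octave down from G3 gives G2.

G4 E#3 G2 C2 G2 Cb2 G2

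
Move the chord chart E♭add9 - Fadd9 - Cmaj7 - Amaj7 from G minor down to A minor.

Fadd9 Gadd9 Dmaj7 Bmaj7

G minor down to A minor is a minor seventh; each chord root moves by that interval while the quality stays the same.
E♭add9: root E♭ down a minor seventh → F, giving Fadd9.
Fadd9: root F down a minor seventh → G, giving Gadd9.
Cmaj7: root C down a minor seventh → D, giving Dmaj7.
Amaj7: root A down a minor seventh → B, giving Bmaj7.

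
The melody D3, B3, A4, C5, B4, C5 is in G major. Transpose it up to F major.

C4 A4 G5 Bb5 A5 Bb5

From G up to F is a minor seventh; apply that to each pitch.
D3 gives C4
B3 gives A4
A4 gives G5
C5 gives Bb5
B4 gives A5
C5 gives Bb5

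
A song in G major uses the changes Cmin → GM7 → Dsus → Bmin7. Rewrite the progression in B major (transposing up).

G major up to B major is a major third; each chord root moves by that interval while the quality stays the same.
Cmin: root C up a major third → E, giving Emin.
GM7: root G up a major third → B, giving BM7.
Dsus: root D up a major third → F#, giving F#sus.
Bmin7: root B up a major third → D#, giving D#min7.

Emin BM7 F#sus D#min7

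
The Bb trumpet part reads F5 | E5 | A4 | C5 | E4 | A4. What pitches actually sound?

Written C4 on the Bb trumpet sounds as Bb3, a major second lower; apply that shift to every note.
F5 gives Eb5
E5 gives D5
A4 gives G4
C5 gives Bb4
E4 gives D4
A4 gives G4

Eb5 D5 G4 Bb4 D4 G4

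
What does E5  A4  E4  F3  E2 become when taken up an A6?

C##6 F##5 C##5 D#4 C##3

E5 becomes C##6
A4 becomes F##5
E4 becomes C##5
F3 becomes D#4
E2 becomes C##3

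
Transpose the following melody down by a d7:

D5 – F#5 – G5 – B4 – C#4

D5 becomes E#4
F#5 becomes G##4
G5 becomes A#4
B4 becomes C##4
C#4 becomes D##3

E#4 G##4 A#4 C##4 D##3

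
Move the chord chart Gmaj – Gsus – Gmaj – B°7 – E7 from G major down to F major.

Fmaj Fsus Fmaj A°7 D7

G major down to F major is a major second; each chord root moves by that interval while the quality stays the same.
Gmaj: root G down a major second → F, giving Fmaj.
Gsus: root G down a major second → F, giving Fsus.
Gmaj: root G down a major second → F, giving Fmaj.
B°7: root B down a major second → A, giving A°7.
E7: root E down a major second → D, giving D7.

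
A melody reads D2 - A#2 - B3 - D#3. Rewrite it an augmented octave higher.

D2 up an augmented octave is D#3.
A#2: an octave up reaches A, and 13 semitones makes it A##3.
B3 up an augmented octave is B#4.
D#3: an octave up reaches D, and 13 semitones makes it D##4.

D#3 A##3 B#4 D##4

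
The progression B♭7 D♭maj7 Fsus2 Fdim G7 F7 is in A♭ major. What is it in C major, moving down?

D7 Fmaj7 Asus2 Adim B7 A7

A♭ major down to C major is a minor sixth; each chord root moves by that interval while the quality stays the same.
B♭7: root B♭ down a minor sixth → D, giving D7.
D♭maj7: root D♭ down a minor sixth → F, giving Fmaj7.
Fsus2: root F down a minor sixth → A, giving Asus2.
Fdim: root F down a minor sixth → A, giving Adim.
G7: root G down a minor sixth → B, giving B7.
F7: root F down a minor sixth → A, giving A7.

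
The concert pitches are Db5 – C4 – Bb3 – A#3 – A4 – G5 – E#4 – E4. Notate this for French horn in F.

Ab5 G4 F4 E#4 E5 D6 B#4 B4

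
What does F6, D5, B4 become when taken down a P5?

Bb5 G4 E4

F6 to Bb5
D5 to G4
B4 to E4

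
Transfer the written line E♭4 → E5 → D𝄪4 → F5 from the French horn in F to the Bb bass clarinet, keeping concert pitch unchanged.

First find concert pitch: the French horn in F sounds a perfect fifth below written, so E♭4 E5 D𝄪4 F5 sounds Ab3 A4 G##3 Bb4.
Then write for Bb bass clarinet: it sounds a major ninth below written, so the part must be a major ninth above concert.
Ab3 → Bb4
A4 → B5
G##3 → A##4
Bb4 → C6

Bb4 B5 A##4 C6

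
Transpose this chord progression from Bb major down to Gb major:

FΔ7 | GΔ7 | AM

DbΔ7 EbΔ7 FM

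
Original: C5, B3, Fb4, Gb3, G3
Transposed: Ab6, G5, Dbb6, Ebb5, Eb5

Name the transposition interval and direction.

up a minor thirteenth

From C5 to Ab6 is 13 letter names — a thirteenth of some quality.
C5 to Ab6 is 20 semitones, which makes it a minor thirteenth; the second version is higher, so the direction is up.
Checking another pair — G3 → Eb5 — gives the same interval.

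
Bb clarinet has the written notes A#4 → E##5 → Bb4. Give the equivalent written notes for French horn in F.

D#5 A##5 Eb5

First find concert pitch: the Bb clarinet sounds a major second below written, so A#4 E##5 Bb4 sounds G#4 D##5 Ab4.
Then write for French horn in F: it sounds a perfect fifth below written, so the part must be a perfect fifth above concert.
G#4 → D#5
D##5 → A##5
Ab4 → Eb5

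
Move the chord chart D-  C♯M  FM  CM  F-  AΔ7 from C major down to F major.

C major down to F major is a perfect fifth; each chord root moves by that interval while the quality stays the same.
D-: root D down a perfect fifth → G, giving G-.
C♯M: root C♯ down a perfect fifth → F#, giving F#M.
FM: root F down a perfect fifth → Bb, giving BbM.
CM: root C down a perfect fifth → F, giving FM.
F-: root F down a perfect fifth → Bb, giving Bb-.
AΔ7: root A down a perfect fifth → D, giving DΔ7.

G- F#M BbM FM Bb- DΔ7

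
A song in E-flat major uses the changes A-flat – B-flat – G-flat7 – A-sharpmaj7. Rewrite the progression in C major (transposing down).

F G Eb7 F##maj7

E-flat major down to C major is a minor third; each chord root moves by that interval while the quality stays the same.
A-flat: root A-flat down a minor third → F, giving F.
B-flat: root B-flat down a minor third → G, giving G.
G-flat7: root G-flat down a minor third → Eb, giving Eb7.
A-sharpmaj7: root A-sharp down a minor third → F##, giving F##maj7.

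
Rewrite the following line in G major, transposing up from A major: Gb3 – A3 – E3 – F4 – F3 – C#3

Fb4 G4 D4 Eb5 Eb4 B3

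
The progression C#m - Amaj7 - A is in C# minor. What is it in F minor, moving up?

Fm Dbmaj7 Db

C# minor up to F minor is a diminished fourth; each chord root moves by that interval while the quality stays the same.
C#m: root C# up a diminished fourth → F, giving Fm.
Amaj7: root A up a diminished fourth → Db, giving Dbmaj7.
A: root A up a diminished fourth → Db, giving Db.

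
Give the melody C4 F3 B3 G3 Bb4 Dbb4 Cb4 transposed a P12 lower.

C4 → F2
F3 → Bb1
B3 → E2
G3 → C2
Bb4 → Eb3
Dbb4 → Gbb2
Cb4 → Fb2

F2 Bb1 E2 C2 Eb3 Gbb2 Fb2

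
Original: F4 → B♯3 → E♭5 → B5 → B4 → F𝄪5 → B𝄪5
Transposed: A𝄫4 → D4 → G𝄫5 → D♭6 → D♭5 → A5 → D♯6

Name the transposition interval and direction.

up a diminished third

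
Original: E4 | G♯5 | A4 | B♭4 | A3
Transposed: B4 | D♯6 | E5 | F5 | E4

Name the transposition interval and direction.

up a perfect fifth

Take the first pair: E4 → B4. E to B spans 5 letter names, so the interval is some kind of fifth.
E4 to B4 is 7 semitones, which makes it a perfect fifth; the second version is higher, so the direction is up.
Checking another pair — A3 → E4 — gives the same interval.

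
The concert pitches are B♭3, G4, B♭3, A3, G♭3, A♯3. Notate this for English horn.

F4 D5 F4 E4 Db4 E#4

The English horn sounds a perfect fifth below written, so the written part must be a perfect fifth above concert — transpose each note up.
Bb3 → F4
G4 → D5
Bb3 → F4
A3 → E4
Gb3 → Db4
A#3 → E#4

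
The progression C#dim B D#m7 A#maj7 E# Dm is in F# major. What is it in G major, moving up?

Ddim C Em7 Bmaj7 F# Ebm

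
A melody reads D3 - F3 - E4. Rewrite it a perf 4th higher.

D3 gives G3
F3 gives Bb3
E4 gives A4

G3 Bb3 A4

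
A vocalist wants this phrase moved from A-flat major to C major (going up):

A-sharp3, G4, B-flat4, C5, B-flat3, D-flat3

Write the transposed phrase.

A-flat major to C major up is a major third, so every note moves up by that interval.
A#3 gives C##4
G4 gives B4
Bb4 gives D5
C5 gives E5
Bb3 gives D4
Db3 gives F3

C##4 B4 D5 E5 D4 F3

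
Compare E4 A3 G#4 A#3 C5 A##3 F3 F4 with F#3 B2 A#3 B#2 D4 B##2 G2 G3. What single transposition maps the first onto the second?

down a minor seventh

From E4 to F#3 is 7 letter names — a seventh of some quality.
F#3 to E4 is 10 semitones, which makes it a minor seventh; the second version is lower, so the direction is down.
Checking another pair — F4 → G3 — gives the same interval.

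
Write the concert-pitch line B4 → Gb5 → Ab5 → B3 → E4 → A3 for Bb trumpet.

Written C4 sounds as Bb3 on the Bb trumpet, so concert pitches are written a major second up.
B4 becomes C#5
Gb5 becomes Ab5
Ab5 becomes Bb5
B3 becomes C#4
E4 becomes F#4
A3 becomes B3

C#5 Ab5 Bb5 C#4 F#4 B3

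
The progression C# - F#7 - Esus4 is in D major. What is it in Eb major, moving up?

D G7 Fsus4

D major up to Eb major is a minor second; each chord root moves by that interval while the quality stays the same.
C#: root C# up a minor second → D, giving D.
F#7: root F# up a minor second → G, giving G7.
Esus4: root E up a minor second → F, giving Fsus4.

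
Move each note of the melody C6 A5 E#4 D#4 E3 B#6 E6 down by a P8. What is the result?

C5 A4 E#3 D#3 E2 B#5 E5

C6 → C5
A5 → A4
E#4 → E#3
D#4 → D#3
E3 → E2
B#6 → B#5
E6 → E5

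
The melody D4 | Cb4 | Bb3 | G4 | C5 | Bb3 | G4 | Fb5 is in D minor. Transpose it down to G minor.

D minor to G minor down is a perfect fifth, so every note moves down by that interval.
D4 becomes G3
Cb4 becomes Fb3
Bb3 becomes Eb3
G4 becomes C4
C5 becomes F4
Bb3 becomes Eb3
G4 becomes C4
Fb5 becomes Bbb4

G3 Fb3 Eb3 C4 F4 Eb3 C4 Bbb4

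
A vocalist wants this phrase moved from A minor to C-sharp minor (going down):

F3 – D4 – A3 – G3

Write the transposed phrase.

A2 F#3 C#3 B2

A minor to C-sharp minor down is a minor sixth, so every note moves down by that interval.
F3 → A2
D4 → F#3
A3 → C#3
G3 → B2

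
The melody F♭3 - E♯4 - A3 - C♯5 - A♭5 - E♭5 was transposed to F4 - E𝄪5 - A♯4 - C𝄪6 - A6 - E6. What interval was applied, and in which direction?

up an augmented octave

From Fb3 to F4 is 8 letter names — an octave of some quality.
Fb3 to F4 is 13 semitones, which makes it an augmented octave; the second version is higher, so the direction is up.
Checking another pair — Eb5 → E6 — gives the same interval.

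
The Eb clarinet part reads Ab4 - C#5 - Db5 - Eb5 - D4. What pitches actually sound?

Cb5 E5 Fb5 Gb5 F4

Written C4 on the Eb clarinet sounds as Eb4, a minor third higher; apply that shift to every note.
Ab4 to Cb5
C#5 to E5
Db5 to Fb5
Eb5 to Gb5
D4 to F4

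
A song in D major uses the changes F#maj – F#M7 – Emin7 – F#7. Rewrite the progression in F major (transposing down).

Amaj AM7 Gmin7 A7

D major down to F major is a major sixth; each chord root moves by that interval while the quality stays the same.
F#maj: root F# down a major sixth → A, giving Amaj.
F#M7: root F# down a major sixth → A, giving AM7.
Emin7: root E down a major sixth → G, giving Gmin7.
F#7: root F# down a major sixth → A, giving A7.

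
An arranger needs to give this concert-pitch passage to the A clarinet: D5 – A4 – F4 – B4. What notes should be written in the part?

F5 C5 Ab4 D5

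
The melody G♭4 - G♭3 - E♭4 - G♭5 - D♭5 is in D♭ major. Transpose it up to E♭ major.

Ab4 Ab3 F4 Ab5 Eb5

D♭ major to E♭ major up is a major second, so every note moves up by that interval.
Gb4 -> Ab4
Gb3 -> Ab3
Eb4 -> F4
Gb5 -> Ab5
Db5 -> Eb5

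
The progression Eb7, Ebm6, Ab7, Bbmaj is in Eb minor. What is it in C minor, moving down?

Eb minor down to C minor is a minor third; each chord root moves by that interval while the quality stays the same.
Eb7: root Eb down a minor third → C, giving C7.
Ebm6: root Eb down a minor third → C, giving Cm6.
Ab7: root Ab down a minor third → F, giving F7.
Bbmaj: root Bb down a minor third → G, giving Gmaj.

C7 Cm6 F7 Gmaj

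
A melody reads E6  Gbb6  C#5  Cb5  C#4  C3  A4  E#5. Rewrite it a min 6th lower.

G#5 Bbb5 E#4 Eb4 E#3 E2 C#4 G##4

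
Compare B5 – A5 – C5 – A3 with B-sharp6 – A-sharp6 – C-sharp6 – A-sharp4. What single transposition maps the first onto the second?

up an augmented octave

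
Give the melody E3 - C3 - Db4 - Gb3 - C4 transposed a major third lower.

A major third down from E3 gives C3.
C3: a third down reaches A, and 4 semitones makes it Ab2.
Db4 down a major third is Bbb3.
Gb3 down a major third is Ebb3.
A major third down from C4 gives Ab3.

C3 Ab2 Bbb3 Ebb3 Ab3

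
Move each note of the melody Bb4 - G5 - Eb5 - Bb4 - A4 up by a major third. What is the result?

D5 B5 G5 D5 C#5

A major third up from Bb4 gives D5.
G5: a third up reaches B, and 4 semitones makes it B5.
A major third up from Eb5 gives G5.
A major third up from Bb4 gives D5.
A major third up from A4 gives C#5.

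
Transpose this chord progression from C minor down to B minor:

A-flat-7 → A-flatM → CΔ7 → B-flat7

G-7 GM BΔ7 A7

C minor down to B minor is a minor second; each chord root moves by that interval while the quality stays the same.
A-flat-7: root A-flat down a minor second → G, giving G-7.
A-flatM: root A-flat down a minor second → G, giving GM.
CΔ7: root C down a minor second → B, giving BΔ7.
B-flat7: root B-flat down a minor second → A, giving A7.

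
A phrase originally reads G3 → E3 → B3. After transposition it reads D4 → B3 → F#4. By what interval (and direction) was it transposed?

up a perfect fifth

From G3 to D4 is 5 letter names — a fifth of some quality.
G3 to D4 is 7 semitones, which makes it a perfect fifth; the second version is higher, so the direction is up.
Checking another pair — B3 → F#4 — gives the same interval.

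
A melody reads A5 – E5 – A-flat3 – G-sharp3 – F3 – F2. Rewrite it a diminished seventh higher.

Gb6 Db6 Gbb4 F4 Ebb4 Ebb3

A diminished seventh up from A5 gives Gb6.
E5: a seventh up reaches D, and 9 semitones makes it Db6.
A diminished seventh up from Ab3 gives Gbb4.
A diminished seventh up from G#3 gives F4.
A diminished seventh up from F3 gives Ebb4.
F2 up a diminished seventh is Ebb3.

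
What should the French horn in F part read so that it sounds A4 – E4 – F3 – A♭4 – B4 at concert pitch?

E5 B4 C4 Eb5 F#5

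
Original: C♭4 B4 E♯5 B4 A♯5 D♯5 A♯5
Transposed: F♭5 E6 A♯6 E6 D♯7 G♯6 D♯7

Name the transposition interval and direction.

up a perfect eleventh

Take the first pair: Cb4 → Fb5. C to F spans 11 letter names, so the interval is some kind of eleventh.
Cb4 to Fb5 is 17 semitones, which makes it a perfect eleventh; the second version is higher, so the direction is up.
Checking another pair — A#5 → D#7 — gives the same interval.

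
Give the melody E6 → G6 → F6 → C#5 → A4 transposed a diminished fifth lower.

A#5 C#6 B5 F##4 D#4

E6 down a diminished fifth is A#5.
A diminished fifth down from G6 gives C#6.
A diminished fifth down from F6 gives B5.
C#5: a fifth down reaches F, and 6 semitones makes it F##4.
A4 down a diminished fifth is D#4.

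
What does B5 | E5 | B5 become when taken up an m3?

D6 G5 D6

B5 becomes D6
E5 becomes G5
B5 becomes D6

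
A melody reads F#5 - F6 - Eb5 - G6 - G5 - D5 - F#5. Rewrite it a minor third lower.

F#5 down a minor third is D#5.
A minor third down from F6 gives D6.
Eb5: a third down reaches C, and 3 semitones makes it C5.
G6: a third down reaches E, and 3 semitones makes it E6.
G5: a third down reaches E, and 3 semitones makes it E5.
A minor third down from D5 gives B4.
F#5 down a minor third is D#5.

D#5 D6 C5 E6 E5 B4 D#5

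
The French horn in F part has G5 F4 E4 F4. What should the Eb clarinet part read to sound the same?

First find concert pitch: the French horn in F sounds a perfect fifth below written, so G5 F4 E4 F4 sounds C5 Bb3 A3 Bb3.
Then write for Eb clarinet: it sounds a minor third above written, so the part must be a minor third below concert.
C5 → A4
Bb3 → G3
A3 → F#3
Bb3 → G3

A4 G3 F#3 G3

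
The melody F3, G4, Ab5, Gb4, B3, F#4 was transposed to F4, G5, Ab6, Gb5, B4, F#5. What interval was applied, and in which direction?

Take the first pair: F3 → F4. F to F spans 8 letter names, so the interval is some kind of octave.
F3 to F4 is 12 semitones, which makes it a perfect octave; the second version is higher, so the direction is up.
Checking another pair — F#4 → F#5 — gives the same interval.

up a perfect octave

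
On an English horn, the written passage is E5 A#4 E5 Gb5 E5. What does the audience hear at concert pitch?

A4 D#4 A4 Cb5 A4

Written C4 on the English horn sounds as F3, a perfect fifth lower; apply that shift to every note.
E5 to A4
A#4 to D#4
E5 to A4
Gb5 to Cb5
E5 to A4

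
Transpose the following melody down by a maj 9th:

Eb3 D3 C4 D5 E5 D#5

Eb3 → Db2
D3 → C2
C4 → Bb2
D5 → C4
E5 → D4
D#5 → C#4

Db2 C2 Bb2 C4 D4 C#4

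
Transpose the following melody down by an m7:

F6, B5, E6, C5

G5 C#5 F#5 D4

F6 down a minor seventh is G5.
A minor seventh down from B5 gives C#5.
A minor seventh down from E6 gives F#5.
C5 down a minor seventh is D4.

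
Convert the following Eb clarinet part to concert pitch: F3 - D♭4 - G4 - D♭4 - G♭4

Ab3 Fb4 Bb4 Fb4 Bbb4

Written C4 on the Eb clarinet sounds as Eb4, a minor third higher; apply that shift to every note.
F3 becomes Ab3
Db4 becomes Fb4
G4 becomes Bb4
Db4 becomes Fb4
Gb4 becomes Bbb4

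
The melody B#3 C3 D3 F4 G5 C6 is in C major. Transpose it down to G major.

F##3 G2 A2 C4 D5 G5

C major to G major down is a perfect fourth, so every note moves down by that interval.
B#3 becomes F##3
C3 becomes G2
D3 becomes A2
F4 becomes C4
G5 becomes D5
C6 becomes G5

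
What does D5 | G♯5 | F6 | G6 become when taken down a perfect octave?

D4 G#4 F5 G5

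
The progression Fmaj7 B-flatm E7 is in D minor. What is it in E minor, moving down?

Gmaj7 Cm F#7

D minor down to E minor is a minor seventh; each chord root moves by that interval while the quality stays the same.
Fmaj7: root F down a minor seventh → G, giving Gmaj7.
B-flatm: root B-flat down a minor seventh → C, giving Cm.
E7: root E down a minor seventh → F#, giving F#7.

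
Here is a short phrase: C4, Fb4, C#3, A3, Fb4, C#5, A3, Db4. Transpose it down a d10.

C4: a tenth down reaches A, and 14 semitones makes it A#2.
Fb4: a tenth down reaches D, and 14 semitones makes it D3.
C#3 down a diminished tenth is A##1.
A diminished tenth down from A3 gives F##2.
A diminished tenth down from Fb4 gives D3.
C#5: a tenth down reaches A, and 14 semitones makes it A##3.
A diminished tenth down from A3 gives F##2.
Db4: a tenth down reaches B, and 14 semitones makes it B2.

A#2 D3 A##1 F##2 D3 A##3 F##2 B2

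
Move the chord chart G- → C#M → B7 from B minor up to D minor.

B minor up to D minor is a minor third; each chord root moves by that interval while the quality stays the same.
G-: root G up a minor third → Bb, giving Bb-.
C#M: root C# up a minor third → E, giving EM.
B7: root B up a minor third → D, giving D7.

Bb- EM D7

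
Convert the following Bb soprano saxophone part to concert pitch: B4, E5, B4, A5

Written C4 on the Bb soprano saxophone sounds as Bb3, a major second lower; apply that shift to every note.
B4 becomes A4
E5 becomes D5
B4 becomes A4
A5 becomes G5

A4 D5 A4 G5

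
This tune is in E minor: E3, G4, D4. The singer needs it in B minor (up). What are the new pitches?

B3 D5 A4

E minor to B minor up is a perfect fifth, so every note moves up by that interval.
E3 → B3
G4 → D5
D4 → A4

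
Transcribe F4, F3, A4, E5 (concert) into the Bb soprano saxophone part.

Written C4 sounds as Bb3 on the Bb soprano saxophone, so concert pitches are written a major second up.
F4 → G4
F3 → G3
A4 → B4
E5 → F#5

G4 G3 B4 F#5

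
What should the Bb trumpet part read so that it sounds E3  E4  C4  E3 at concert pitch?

The Bb trumpet sounds a major second below written, so the written part must be a major second above concert — transpose each note up.
E3 to F#3
E4 to F#4
C4 to D4
E3 to F#3

F#3 F#4 D4 F#3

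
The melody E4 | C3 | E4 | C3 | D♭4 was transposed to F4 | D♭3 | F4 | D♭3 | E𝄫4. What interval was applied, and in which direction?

From E4 to F4 is 2 letter names — a second of some quality.
E4 to F4 is 1 semitone, which makes it a minor second; the second version is higher, so the direction is up.
Checking another pair — Db4 → Ebb4 — gives the same interval.

up a minor second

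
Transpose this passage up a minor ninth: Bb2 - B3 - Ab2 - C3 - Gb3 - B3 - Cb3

Bb2: a ninth up reaches C, and 13 semitones makes it Cb4.
B3 up a minor ninth is C5.
A minor ninth up from Ab2 gives Bbb3.
C3 up a minor ninth is Db4.
A minor ninth up from Gb3 gives Abb4.
B3: a ninth up reaches C, and 13 semitones makes it C5.
A minor ninth up from Cb3 gives Dbb4.

Cb4 C5 Bbb3 Db4 Abb4 C5 Dbb4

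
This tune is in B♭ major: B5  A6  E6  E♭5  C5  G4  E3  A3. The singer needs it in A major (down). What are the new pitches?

A#5 G#6 D#6 D5 B4 F#4 D#3 G#3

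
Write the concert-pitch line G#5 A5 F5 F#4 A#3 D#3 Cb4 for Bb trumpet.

A#5 B5 G5 G#4 B#3 E#3 Db4

Written C4 sounds as Bb3 on the Bb trumpet, so concert pitches are written a major second up.
G#5 to A#5
A5 to B5
F5 to G5
F#4 to G#4
A#3 to B#3
D#3 to E#3
Cb4 to Db4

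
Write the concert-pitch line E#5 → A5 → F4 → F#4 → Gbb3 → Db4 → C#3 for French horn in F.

B#5 E6 C5 C#5 Dbb4 Ab4 G#3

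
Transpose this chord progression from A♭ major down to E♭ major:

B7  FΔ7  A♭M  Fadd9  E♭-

F#7 CΔ7 EbM Cadd9 Bb-

A♭ major down to E♭ major is a perfect fourth; each chord root moves by that interval while the quality stays the same.
B7: root B down a perfect fourth → F#, giving F#7.
FΔ7: root F down a perfect fourth → C, giving CΔ7.
A♭M: root A♭ down a perfect fourth → Eb, giving EbM.
Fadd9: root F down a perfect fourth → C, giving Cadd9.
E♭-: root E♭ down a perfect fourth → Bb, giving Bb-.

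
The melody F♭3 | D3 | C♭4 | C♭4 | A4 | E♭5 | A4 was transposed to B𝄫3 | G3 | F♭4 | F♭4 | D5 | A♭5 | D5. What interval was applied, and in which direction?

From Fb3 to Bbb3 is 4 letter names — a fourth of some quality.
Fb3 to Bbb3 is 5 semitones, which makes it a perfect fourth; the second version is higher, so the direction is up.
Checking another pair — A4 → D5 — gives the same interval.

up a perfect fourth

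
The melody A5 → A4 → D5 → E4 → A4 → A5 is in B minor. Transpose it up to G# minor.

F#6 F#5 B5 C#5 F#5 F#6

From B up to G# is a major sixth; apply that to each pitch.
A5 becomes F#6
A4 becomes F#5
D5 becomes B5
E4 becomes C#5
A4 becomes F#5
A5 becomes F#6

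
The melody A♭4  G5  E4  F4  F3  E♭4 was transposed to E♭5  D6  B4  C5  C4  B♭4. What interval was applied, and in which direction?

From Ab4 to Eb5 is 5 letter names — a fifth of some quality.
Ab4 to Eb5 is 7 semitones, which makes it a perfect fifth; the second version is higher, so the direction is up.
Checking another pair — Eb4 → Bb4 — gives the same interval.

up a perfect fifth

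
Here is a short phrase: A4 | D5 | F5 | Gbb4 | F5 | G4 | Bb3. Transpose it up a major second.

A4: a second up reaches B, and 2 semitones makes it B4.
A major second up from D5 gives E5.
F5 up a major second is G5.
Gbb4: a second up reaches A, and 2 semitones makes it Abb4.
F5: a second up reaches G, and 2 semitones makes it G5.
A major second up from G4 gives A4.
A major second up from Bb3 gives C4.

B4 E5 G5 Abb4 G5 A4 C4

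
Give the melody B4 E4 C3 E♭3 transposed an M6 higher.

B4 to G#5
E4 to C#5
C3 to A3
Eb3 to C4

G#5 C#5 A3 C4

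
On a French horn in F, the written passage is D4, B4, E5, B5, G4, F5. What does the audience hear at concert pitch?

G3 E4 A4 E5 C4 Bb4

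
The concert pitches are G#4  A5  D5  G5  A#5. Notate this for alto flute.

C#5 D6 G5 C6 D#6

The alto flute sounds a perfect fourth below written, so the written part must be a perfect fourth above concert — transpose each note up.
G#4 to C#5
A5 to D6
D5 to G5
G5 to C6
A#5 to D#6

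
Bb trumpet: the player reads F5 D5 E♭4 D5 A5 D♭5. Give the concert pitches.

Eb5 C5 Db4 C5 G5 Cb5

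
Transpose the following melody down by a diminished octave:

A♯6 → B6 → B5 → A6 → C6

A#6: an octave down reaches A, and 11 semitones makes it A##5.
A diminished octave down from B6 gives B#5.
B5: an octave down reaches B, and 11 semitones makes it B#4.
A6: an octave down reaches A, and 11 semitones makes it A#5.
C6 down a diminished octave is C#5.

A##5 B#5 B#4 A#5 C#5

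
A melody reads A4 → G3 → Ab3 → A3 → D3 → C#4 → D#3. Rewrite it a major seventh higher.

A4 becomes G#5
G3 becomes F#4
Ab3 becomes G4
A3 becomes G#4
D3 becomes C#4
C#4 becomes B#4
D#3 becomes C##4

G#5 F#4 G4 G#4 C#4 B#4 C##4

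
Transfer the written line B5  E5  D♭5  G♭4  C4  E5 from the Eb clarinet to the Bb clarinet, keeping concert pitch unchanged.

First find concert pitch: the Eb clarinet sounds a minor third above written, so B5 E5 D♭5 G♭4 C4 E5 sounds D6 G5 Fb5 Bbb4 Eb4 G5.
Then write for Bb clarinet: it sounds a major second below written, so the part must be a major second above concert.
D6 → E6
G5 → A5
Fb5 → Gb5
Bbb4 → Cb5
Eb4 → F4
G5 → A5

E6 A5 Gb5 Cb5 F4 A5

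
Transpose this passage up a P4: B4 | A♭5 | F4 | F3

E5 Db6 Bb4 Bb3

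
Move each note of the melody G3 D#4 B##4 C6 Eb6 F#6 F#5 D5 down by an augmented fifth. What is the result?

Cb3 G3 E#4 Fb5 Abb5 Bb5 Bb4 Gb4

G3 -> Cb3
D#4 -> G3
B##4 -> E#4
C6 -> Fb5
Eb6 -> Abb5
F#6 -> Bb5
F#5 -> Bb4
D5 -> Gb4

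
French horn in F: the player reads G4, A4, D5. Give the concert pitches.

The French horn in F sounds a perfect fifth below written, so transpose each written note down a perfect fifth.
G4 → C4
A4 → D4
D5 → G4

C4 D4 G4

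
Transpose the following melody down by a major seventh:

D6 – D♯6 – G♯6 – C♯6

D6 gives Eb5
D#6 gives E5
G#6 gives A5
C#6 gives D5

Eb5 E5 A5 D5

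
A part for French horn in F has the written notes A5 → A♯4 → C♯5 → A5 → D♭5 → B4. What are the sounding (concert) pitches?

D5 D#4 F#4 D5 Gb4 E4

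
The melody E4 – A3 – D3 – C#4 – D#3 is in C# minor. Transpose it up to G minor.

Bb4 Eb4 Ab3 G4 A3

From C# up to G is a diminished fifth; apply that to each pitch.
E4 → Bb4
A3 → Eb4
D3 → Ab3
C#4 → G4
D#3 → A3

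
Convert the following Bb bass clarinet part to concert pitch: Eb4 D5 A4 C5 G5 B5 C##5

The Bb bass clarinet sounds a major ninth below written, so transpose each written note down a major ninth.
Eb4 becomes Db3
D5 becomes C4
A4 becomes G3
C5 becomes Bb3
G5 becomes F4
B5 becomes A4
C##5 becomes B#3

Db3 C4 G3 Bb3 F4 A4 B#3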